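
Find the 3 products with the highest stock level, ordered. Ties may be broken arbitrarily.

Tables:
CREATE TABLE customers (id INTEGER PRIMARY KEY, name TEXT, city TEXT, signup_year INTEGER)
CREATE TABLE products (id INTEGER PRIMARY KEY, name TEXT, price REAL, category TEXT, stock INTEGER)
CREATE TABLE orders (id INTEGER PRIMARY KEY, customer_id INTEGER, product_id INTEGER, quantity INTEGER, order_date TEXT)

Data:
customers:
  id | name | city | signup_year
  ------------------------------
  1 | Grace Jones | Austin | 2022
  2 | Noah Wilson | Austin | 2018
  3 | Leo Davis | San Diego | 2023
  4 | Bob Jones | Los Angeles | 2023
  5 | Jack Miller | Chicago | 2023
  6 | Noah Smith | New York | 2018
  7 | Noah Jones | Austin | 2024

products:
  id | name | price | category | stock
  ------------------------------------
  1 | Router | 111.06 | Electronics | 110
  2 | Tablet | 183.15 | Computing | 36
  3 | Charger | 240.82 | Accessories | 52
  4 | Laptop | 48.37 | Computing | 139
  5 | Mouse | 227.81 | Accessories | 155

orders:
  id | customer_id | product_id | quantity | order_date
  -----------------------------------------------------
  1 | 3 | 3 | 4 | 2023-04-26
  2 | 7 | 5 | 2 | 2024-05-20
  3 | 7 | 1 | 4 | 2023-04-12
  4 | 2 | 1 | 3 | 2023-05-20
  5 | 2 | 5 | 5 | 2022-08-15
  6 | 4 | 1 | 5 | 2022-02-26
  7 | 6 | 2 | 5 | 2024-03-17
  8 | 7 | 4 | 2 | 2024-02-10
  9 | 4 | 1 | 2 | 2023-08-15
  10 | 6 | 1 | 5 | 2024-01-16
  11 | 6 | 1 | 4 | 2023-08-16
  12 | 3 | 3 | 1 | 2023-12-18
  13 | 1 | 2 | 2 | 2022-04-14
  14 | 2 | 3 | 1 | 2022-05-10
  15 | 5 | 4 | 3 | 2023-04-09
SELECT name, stock FROM products ORDER BY stock DESC LIMIT 3

Execution result:
name | stock
Mouse | 155
Laptop | 139
Router | 110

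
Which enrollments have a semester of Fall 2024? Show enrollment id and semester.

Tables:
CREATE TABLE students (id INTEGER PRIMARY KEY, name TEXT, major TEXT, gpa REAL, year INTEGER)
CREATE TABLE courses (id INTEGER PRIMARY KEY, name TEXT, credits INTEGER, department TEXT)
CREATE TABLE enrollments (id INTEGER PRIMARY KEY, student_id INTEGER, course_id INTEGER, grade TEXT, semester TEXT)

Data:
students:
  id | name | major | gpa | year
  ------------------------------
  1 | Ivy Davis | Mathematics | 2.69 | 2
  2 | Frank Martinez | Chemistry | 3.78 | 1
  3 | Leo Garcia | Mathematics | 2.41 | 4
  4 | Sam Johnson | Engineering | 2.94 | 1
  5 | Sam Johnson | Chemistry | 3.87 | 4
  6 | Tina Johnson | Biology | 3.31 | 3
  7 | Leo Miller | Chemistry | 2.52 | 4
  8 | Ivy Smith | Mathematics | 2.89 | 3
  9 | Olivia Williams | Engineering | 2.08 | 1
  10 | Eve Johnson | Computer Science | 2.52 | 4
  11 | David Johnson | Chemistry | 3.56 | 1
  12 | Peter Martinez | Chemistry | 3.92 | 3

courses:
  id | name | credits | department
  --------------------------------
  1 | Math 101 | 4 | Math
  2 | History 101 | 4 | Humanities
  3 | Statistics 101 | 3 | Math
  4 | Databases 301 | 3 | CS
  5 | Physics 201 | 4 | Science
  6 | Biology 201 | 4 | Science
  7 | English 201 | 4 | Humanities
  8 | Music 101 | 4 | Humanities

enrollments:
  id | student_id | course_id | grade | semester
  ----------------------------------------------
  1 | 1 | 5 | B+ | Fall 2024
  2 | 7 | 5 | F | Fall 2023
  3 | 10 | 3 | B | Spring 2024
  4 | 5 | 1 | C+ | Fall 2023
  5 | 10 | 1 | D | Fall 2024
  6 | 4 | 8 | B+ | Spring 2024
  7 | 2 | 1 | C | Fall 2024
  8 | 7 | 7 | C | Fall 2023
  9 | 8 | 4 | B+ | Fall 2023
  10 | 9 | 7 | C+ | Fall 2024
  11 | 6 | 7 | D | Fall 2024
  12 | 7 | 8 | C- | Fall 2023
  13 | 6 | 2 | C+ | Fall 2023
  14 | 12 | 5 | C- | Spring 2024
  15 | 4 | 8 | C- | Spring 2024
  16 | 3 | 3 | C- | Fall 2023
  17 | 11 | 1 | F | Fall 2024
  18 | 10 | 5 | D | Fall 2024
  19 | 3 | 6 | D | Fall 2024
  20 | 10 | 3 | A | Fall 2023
SELECT id, semester FROM enrollments WHERE semester = 'Fall 2024'

Execution result:
id | semester
1 | Fall 2024
5 | Fall 2024
7 | Fall 2024
10 | Fall 2024
11 | Fall 2024
17 | Fall 2024
18 | Fall 2024
19 | Fall 2024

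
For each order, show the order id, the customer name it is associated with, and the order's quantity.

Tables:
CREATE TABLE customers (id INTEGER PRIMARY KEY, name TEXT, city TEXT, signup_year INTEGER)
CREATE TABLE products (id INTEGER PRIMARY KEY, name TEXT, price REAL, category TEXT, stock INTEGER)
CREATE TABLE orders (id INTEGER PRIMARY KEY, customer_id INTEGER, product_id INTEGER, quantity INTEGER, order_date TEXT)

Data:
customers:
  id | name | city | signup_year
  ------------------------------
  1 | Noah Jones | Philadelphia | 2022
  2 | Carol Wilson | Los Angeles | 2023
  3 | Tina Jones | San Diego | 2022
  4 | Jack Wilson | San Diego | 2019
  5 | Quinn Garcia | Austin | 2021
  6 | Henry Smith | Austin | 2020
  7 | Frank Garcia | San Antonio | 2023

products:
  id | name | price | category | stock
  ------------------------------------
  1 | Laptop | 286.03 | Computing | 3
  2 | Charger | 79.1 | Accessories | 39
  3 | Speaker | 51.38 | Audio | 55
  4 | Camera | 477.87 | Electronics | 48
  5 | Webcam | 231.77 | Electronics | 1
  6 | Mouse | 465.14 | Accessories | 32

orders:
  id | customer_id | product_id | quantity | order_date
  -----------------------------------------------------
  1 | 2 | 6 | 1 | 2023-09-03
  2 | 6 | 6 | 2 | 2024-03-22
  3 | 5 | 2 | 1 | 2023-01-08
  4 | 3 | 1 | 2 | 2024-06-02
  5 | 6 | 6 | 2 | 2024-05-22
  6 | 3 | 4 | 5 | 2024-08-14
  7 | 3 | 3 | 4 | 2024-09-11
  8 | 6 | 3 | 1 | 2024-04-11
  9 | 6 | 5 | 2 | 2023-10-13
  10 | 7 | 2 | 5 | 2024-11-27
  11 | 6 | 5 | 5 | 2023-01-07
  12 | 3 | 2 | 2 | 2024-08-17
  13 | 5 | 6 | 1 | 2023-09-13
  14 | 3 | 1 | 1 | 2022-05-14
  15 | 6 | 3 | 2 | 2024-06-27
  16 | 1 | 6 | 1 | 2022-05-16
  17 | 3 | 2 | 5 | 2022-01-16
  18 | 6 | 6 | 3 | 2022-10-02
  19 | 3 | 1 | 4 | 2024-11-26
SELECT c.id, p.name AS customer, c.quantity FROM orders c JOIN customers p ON c.customer_id = p.id

Execution result:
id | customer | quantity
1 | Carol Wilson | 1
2 | Henry Smith | 2
3 | Quinn Garcia | 1
4 | Tina Jones | 2
5 | Henry Smith | 2
6 | Tina Jones | 5
7 | Tina Jones | 4
8 | Henry Smith | 1
9 | Henry Smith | 2
10 | Frank Garcia | 5
11 | Henry Smith | 5
12 | Tina Jones | 2
13 | Quinn Garcia | 1
14 | Tina Jones | 1
15 | Henry Smith | 2
16 | Noah Jones | 1
17 | Tina Jones | 5
18 | Henry Smith | 3
19 | Tina Jones | 4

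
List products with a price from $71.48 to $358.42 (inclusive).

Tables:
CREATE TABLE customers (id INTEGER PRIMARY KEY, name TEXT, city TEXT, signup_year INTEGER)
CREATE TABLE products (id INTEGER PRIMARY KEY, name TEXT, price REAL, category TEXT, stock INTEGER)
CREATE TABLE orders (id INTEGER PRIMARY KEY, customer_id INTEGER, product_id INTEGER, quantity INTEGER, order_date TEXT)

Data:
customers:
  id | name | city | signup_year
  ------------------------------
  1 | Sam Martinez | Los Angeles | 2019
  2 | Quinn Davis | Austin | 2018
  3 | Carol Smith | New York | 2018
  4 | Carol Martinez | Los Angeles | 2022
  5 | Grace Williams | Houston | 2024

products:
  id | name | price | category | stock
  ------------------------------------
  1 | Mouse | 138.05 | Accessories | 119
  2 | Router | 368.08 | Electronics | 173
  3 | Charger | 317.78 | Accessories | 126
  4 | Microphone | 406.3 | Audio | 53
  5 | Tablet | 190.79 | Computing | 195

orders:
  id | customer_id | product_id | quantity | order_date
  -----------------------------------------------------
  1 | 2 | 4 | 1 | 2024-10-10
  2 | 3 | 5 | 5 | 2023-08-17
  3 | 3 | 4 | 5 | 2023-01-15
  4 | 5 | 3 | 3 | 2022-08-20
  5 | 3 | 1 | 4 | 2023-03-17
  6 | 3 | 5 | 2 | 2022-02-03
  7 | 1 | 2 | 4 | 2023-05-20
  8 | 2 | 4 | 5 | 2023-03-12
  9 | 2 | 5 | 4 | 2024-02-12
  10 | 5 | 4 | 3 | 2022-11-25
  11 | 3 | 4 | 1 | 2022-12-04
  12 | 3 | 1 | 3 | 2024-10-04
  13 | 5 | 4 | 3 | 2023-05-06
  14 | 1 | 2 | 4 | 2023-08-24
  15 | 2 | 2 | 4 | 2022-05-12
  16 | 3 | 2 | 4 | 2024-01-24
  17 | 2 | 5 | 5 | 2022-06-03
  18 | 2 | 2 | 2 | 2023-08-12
SELECT name, price FROM products WHERE price BETWEEN 71.48 AND 358.42

Execution result:
name | price
Mouse | 138.05
Charger | 317.78
Tablet | 190.79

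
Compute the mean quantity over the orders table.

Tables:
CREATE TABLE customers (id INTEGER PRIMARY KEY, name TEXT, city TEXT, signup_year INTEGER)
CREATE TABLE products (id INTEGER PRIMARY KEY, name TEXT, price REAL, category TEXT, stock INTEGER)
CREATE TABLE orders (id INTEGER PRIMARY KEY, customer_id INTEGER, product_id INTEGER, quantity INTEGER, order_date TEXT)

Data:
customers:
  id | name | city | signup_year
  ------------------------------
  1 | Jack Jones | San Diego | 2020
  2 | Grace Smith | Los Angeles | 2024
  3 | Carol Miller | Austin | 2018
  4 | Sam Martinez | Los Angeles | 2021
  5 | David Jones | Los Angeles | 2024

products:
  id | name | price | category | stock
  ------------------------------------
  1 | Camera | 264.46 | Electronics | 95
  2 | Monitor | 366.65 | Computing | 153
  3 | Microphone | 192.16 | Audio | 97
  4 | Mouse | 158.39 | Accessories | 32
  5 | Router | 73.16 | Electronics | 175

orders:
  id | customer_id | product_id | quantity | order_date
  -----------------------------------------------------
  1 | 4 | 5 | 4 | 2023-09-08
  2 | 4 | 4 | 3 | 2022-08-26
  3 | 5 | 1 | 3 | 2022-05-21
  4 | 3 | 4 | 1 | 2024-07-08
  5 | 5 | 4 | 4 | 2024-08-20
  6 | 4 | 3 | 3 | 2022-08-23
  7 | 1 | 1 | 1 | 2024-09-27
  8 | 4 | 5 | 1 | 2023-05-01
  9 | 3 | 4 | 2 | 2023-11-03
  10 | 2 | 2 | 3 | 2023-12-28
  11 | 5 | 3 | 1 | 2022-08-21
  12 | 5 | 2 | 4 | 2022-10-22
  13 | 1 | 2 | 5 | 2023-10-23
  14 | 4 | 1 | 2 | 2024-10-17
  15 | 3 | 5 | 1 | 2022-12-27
SELECT AVG(quantity) FROM orders

Execution result:
2.53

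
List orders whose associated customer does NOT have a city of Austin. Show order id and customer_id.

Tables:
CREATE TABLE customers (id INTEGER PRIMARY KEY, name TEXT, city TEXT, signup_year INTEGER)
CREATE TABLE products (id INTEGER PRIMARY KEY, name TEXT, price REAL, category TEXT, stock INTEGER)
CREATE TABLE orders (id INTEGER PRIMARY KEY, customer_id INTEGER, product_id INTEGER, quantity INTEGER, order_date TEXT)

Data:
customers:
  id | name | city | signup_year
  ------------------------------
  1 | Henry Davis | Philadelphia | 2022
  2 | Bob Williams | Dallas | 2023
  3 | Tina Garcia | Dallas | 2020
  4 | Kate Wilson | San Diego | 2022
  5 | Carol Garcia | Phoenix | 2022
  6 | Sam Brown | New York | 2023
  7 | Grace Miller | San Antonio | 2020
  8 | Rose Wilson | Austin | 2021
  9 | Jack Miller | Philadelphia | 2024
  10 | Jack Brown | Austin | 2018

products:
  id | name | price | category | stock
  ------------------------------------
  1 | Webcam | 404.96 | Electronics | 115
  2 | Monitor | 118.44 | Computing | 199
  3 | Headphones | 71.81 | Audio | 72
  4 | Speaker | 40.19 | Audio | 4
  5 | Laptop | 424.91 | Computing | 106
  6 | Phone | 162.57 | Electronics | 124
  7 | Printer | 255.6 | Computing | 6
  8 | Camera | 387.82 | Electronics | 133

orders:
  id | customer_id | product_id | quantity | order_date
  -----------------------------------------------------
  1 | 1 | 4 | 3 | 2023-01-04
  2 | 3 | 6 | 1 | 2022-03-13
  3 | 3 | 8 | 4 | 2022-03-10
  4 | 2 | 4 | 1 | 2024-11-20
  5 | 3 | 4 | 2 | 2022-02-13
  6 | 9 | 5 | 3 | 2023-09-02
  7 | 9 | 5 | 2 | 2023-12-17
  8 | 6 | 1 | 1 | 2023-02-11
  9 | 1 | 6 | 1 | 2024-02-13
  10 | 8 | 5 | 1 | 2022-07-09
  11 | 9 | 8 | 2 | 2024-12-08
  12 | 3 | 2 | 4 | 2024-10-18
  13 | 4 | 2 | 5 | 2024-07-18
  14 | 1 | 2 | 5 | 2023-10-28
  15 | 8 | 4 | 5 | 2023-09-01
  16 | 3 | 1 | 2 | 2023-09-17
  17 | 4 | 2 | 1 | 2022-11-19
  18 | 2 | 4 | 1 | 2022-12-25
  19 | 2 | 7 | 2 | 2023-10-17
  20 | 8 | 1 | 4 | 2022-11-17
SELECT id, customer_id FROM orders WHERE customer_id NOT IN (SELECT id FROM customers WHERE city = 'Austin')

Execution result:
id | customer_id
1 | 1
2 | 3
3 | 3
4 | 2
5 | 3
6 | 9
7 | 9
8 | 6
9 | 1
11 | 9
12 | 3
13 | 4
14 | 1
16 | 3
17 | 4
18 | 2
19 | 2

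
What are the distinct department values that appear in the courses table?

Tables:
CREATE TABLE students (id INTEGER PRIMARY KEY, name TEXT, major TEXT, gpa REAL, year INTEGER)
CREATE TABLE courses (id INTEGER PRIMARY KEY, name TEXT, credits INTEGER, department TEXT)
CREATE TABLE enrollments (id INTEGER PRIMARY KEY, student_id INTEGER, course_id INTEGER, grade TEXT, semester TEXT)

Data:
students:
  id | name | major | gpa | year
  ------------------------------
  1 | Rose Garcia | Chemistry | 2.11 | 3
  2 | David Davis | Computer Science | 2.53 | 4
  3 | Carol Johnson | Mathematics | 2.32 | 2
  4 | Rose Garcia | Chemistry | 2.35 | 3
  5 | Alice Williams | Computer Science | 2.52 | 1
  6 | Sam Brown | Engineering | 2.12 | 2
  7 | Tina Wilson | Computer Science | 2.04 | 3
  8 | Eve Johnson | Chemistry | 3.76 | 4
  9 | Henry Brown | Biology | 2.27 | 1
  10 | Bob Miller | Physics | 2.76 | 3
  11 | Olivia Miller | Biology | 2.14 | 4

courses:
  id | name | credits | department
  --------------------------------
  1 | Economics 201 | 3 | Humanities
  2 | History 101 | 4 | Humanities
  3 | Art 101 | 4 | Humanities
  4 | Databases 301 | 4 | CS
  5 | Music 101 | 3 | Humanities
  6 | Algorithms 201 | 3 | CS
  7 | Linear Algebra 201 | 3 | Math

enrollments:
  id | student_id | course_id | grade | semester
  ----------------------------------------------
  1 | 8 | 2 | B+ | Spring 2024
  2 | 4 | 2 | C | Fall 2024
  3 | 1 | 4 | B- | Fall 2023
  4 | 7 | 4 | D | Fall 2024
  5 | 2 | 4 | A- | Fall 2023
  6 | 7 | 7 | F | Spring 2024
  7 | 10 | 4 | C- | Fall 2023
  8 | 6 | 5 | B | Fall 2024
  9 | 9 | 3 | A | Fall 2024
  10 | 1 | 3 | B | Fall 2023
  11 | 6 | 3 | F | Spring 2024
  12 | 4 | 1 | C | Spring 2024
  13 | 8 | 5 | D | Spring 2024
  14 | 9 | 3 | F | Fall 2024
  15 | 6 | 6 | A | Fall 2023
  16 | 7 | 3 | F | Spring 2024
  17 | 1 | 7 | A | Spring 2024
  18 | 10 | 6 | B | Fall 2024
SELECT DISTINCT department FROM courses

Execution result:
department
Humanities
CS
Math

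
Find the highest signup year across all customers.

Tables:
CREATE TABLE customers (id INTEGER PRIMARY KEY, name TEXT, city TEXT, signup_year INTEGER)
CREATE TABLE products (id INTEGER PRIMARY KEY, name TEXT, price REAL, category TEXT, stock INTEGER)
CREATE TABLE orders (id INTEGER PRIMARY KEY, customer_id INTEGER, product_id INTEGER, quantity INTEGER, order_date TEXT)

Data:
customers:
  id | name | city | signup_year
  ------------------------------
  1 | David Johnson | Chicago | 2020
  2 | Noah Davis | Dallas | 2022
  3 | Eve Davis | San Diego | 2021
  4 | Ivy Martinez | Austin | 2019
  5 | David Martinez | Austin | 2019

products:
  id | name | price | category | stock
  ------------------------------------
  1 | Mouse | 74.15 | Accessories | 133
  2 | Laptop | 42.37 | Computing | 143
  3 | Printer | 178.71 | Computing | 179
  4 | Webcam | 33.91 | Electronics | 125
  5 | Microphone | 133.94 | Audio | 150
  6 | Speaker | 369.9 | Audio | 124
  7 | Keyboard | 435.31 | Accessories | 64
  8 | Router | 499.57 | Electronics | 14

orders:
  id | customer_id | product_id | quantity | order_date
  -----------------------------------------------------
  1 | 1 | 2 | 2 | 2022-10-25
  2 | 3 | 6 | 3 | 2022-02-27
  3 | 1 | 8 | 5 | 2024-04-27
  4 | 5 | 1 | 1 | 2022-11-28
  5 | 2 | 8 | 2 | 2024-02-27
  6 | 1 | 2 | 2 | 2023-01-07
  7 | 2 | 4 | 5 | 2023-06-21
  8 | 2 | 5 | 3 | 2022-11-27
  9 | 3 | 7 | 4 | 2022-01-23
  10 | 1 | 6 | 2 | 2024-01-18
SELECT MAX(signup_year) FROM customers

Execution result:
2022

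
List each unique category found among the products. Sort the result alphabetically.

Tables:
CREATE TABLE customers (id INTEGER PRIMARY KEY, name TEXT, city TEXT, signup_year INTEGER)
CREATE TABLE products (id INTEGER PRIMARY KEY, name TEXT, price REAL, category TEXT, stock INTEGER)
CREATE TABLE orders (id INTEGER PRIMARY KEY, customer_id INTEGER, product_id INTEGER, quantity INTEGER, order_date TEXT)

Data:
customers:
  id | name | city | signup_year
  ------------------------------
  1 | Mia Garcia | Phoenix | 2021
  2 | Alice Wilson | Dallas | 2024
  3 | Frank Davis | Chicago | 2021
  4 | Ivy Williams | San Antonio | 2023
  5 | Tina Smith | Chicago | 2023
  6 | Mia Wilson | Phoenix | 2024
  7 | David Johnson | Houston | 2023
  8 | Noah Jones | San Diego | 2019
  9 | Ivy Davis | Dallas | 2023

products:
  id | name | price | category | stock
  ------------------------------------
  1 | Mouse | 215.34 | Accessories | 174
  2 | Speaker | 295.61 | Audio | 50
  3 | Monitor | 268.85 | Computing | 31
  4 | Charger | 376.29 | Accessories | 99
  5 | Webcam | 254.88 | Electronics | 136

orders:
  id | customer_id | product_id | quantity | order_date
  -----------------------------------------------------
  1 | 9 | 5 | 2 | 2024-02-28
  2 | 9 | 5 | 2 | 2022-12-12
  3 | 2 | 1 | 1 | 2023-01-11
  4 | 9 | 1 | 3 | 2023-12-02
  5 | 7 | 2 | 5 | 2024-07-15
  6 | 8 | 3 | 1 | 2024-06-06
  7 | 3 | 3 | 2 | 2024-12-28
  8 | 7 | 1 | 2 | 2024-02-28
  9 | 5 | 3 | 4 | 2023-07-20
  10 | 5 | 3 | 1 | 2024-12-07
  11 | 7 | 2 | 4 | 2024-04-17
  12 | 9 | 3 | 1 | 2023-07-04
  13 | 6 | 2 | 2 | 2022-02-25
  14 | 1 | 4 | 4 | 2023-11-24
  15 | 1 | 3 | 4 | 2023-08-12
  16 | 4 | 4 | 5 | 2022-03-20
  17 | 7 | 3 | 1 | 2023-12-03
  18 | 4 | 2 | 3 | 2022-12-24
SELECT DISTINCT category FROM products ORDER BY category

Execution result:
category
Accessories
Audio
Computing
Electronics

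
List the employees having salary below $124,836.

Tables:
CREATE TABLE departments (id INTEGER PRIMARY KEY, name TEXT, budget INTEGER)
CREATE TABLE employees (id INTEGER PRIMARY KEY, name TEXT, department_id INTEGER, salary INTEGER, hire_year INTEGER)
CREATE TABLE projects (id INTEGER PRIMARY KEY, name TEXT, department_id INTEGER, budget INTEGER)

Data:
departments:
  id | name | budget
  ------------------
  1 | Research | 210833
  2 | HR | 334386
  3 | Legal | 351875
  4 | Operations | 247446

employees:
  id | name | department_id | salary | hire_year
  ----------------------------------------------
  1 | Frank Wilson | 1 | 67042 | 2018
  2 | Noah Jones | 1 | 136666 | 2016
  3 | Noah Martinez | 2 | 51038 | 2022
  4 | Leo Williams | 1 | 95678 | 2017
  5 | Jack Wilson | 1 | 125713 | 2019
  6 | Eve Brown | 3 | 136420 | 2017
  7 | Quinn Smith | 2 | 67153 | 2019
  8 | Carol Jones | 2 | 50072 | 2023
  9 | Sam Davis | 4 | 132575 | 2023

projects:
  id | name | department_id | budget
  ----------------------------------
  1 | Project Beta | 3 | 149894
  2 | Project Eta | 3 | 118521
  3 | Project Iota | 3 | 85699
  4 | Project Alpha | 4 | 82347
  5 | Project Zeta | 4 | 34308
SELECT name, salary FROM employees WHERE salary < 124836

Execution result:
name | salary
Frank Wilson | 67042
Noah Martinez | 51038
Leo Williams | 95678
Quinn Smith | 67153
Carol Jones | 50072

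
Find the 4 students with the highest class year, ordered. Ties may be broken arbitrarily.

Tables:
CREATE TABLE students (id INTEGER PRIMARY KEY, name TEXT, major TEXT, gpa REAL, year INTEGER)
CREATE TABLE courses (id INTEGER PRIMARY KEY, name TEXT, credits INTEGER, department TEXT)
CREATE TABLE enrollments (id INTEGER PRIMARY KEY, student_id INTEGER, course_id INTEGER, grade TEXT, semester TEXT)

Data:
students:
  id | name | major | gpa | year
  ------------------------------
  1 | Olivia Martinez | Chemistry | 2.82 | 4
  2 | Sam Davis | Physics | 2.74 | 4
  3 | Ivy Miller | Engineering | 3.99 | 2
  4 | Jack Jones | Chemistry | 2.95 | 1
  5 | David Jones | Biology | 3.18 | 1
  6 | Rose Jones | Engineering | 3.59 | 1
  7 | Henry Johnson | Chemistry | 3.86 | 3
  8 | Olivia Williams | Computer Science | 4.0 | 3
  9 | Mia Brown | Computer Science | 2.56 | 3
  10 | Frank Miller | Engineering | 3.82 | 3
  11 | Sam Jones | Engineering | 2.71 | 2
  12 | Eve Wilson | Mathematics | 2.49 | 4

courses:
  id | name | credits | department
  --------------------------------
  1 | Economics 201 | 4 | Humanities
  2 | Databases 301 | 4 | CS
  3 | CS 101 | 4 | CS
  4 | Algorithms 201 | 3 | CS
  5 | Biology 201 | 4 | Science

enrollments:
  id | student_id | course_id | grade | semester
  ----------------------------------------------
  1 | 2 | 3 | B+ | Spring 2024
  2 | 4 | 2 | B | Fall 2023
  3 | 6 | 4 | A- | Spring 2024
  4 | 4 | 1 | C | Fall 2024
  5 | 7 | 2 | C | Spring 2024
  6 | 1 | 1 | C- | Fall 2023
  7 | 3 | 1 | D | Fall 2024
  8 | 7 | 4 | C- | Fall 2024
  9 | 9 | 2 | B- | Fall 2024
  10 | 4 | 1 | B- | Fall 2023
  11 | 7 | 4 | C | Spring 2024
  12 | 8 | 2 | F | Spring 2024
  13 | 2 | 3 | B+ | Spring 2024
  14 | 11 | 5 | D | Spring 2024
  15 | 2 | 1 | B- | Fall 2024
SELECT name, year FROM students ORDER BY year DESC LIMIT 4

Execution result:
name | year
Olivia Martinez | 4
Sam Davis | 4
Eve Wilson | 4
Henry Johnson | 3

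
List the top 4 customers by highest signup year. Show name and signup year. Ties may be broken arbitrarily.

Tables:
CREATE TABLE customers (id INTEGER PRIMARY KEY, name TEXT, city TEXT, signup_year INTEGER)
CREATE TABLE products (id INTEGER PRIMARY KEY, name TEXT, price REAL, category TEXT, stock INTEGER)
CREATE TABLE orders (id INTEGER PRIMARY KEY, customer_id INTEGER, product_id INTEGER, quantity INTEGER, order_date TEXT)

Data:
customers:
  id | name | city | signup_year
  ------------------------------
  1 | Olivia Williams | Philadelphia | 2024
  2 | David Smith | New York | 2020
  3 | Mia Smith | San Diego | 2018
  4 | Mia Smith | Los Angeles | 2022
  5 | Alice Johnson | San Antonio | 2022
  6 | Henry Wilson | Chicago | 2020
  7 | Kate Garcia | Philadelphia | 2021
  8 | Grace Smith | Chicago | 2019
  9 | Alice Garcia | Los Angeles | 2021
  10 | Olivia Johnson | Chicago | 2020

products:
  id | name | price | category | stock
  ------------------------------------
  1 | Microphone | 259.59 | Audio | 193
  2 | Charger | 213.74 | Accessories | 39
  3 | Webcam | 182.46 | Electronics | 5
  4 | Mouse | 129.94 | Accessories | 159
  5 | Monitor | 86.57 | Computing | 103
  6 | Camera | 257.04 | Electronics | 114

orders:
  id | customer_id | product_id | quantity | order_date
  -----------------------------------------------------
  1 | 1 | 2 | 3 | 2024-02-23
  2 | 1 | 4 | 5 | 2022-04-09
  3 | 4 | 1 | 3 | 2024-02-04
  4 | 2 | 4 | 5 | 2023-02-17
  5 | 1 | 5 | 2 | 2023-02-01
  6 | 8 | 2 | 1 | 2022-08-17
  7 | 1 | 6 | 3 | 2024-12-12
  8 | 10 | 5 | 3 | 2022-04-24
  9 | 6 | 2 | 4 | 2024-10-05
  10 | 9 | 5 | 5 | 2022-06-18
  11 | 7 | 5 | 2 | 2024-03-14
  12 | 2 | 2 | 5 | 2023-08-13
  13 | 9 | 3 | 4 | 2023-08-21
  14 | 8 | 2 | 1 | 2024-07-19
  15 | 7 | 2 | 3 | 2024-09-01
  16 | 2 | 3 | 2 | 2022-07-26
SELECT name, signup_year FROM customers ORDER BY signup_year DESC LIMIT 4

Execution result:
name | signup_year
Olivia Williams | 2024
Mia Smith | 2022
Alice Johnson | 2022
Kate Garcia | 2021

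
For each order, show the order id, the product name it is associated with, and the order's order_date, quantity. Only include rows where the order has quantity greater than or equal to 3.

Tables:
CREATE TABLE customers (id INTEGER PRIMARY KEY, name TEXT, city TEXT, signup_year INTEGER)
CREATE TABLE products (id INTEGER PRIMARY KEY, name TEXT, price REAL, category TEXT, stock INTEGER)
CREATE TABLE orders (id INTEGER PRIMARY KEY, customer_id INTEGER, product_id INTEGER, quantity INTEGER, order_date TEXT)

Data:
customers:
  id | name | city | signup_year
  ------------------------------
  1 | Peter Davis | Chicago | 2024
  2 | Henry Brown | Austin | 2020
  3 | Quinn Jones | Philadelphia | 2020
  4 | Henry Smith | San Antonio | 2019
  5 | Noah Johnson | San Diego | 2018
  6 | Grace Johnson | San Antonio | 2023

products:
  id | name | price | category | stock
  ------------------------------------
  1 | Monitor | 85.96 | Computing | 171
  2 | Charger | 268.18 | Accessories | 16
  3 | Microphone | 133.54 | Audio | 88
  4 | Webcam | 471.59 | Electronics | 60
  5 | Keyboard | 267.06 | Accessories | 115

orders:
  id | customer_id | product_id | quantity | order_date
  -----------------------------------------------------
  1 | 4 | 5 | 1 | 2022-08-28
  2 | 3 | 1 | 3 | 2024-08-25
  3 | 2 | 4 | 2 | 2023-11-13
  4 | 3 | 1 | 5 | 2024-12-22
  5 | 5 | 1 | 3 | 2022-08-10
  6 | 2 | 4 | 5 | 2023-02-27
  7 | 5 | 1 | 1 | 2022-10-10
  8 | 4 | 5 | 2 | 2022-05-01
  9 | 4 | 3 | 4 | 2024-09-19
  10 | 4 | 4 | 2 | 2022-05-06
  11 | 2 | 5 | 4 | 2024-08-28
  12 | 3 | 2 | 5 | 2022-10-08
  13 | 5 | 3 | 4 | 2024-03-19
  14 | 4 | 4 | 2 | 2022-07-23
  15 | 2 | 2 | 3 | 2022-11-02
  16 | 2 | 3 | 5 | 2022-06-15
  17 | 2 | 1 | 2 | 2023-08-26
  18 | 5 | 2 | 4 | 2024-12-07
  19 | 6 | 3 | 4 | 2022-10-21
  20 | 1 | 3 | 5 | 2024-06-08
SELECT c.id, p.name AS product, c.order_date, c.quantity FROM orders c JOIN products p ON c.product_id = p.id WHERE c.quantity >= 3

Execution result:
id | product | order_date | quantity
2 | Monitor | 2024-08-25 | 3
4 | Monitor | 2024-12-22 | 5
5 | Monitor | 2022-08-10 | 3
6 | Webcam | 2023-02-27 | 5
9 | Microphone | 2024-09-19 | 4
11 | Keyboard | 2024-08-28 | 4
12 | Charger | 2022-10-08 | 5
13 | Microphone | 2024-03-19 | 4
15 | Charger | 2022-11-02 | 3
16 | Microphone | 2022-06-15 | 5
18 | Charger | 2024-12-07 | 4
19 | Microphone | 2022-10-21 | 4
20 | Microphone | 2024-06-08 | 5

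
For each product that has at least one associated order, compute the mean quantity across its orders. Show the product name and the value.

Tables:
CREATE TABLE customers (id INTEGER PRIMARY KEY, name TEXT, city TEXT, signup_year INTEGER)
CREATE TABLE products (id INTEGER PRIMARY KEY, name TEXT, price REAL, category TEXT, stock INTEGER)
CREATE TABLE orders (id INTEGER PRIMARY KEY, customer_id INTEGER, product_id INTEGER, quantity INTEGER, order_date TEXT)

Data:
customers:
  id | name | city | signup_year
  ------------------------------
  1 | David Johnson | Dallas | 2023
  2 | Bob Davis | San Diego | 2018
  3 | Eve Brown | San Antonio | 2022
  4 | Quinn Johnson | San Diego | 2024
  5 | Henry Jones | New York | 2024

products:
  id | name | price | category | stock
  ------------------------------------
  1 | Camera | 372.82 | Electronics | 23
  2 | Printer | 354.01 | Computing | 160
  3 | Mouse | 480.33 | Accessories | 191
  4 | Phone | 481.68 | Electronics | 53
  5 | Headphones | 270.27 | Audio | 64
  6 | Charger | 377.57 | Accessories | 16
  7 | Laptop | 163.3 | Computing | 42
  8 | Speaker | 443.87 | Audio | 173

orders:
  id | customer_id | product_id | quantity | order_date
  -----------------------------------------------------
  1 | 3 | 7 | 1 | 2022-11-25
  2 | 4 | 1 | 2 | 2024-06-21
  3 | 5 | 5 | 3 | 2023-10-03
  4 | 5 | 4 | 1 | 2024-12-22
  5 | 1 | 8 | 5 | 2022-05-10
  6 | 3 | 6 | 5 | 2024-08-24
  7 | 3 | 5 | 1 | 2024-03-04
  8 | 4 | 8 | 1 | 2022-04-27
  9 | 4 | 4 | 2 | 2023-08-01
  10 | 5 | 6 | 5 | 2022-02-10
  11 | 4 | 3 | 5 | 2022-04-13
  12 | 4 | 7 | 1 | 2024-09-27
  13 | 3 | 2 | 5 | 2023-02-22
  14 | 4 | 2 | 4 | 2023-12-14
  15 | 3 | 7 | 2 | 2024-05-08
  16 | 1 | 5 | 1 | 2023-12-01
SELECT p.name, AVG(c.quantity) AS avg_quantity FROM orders c JOIN products p ON c.product_id = p.id GROUP BY p.id, p.name

Execution result:
name | avg_quantity
Camera | 2.00
Printer | 4.50
Mouse | 5.00
Phone | 1.50
Headphones | 1.67
Charger | 5.00
Laptop | 1.33
Speaker | 3.00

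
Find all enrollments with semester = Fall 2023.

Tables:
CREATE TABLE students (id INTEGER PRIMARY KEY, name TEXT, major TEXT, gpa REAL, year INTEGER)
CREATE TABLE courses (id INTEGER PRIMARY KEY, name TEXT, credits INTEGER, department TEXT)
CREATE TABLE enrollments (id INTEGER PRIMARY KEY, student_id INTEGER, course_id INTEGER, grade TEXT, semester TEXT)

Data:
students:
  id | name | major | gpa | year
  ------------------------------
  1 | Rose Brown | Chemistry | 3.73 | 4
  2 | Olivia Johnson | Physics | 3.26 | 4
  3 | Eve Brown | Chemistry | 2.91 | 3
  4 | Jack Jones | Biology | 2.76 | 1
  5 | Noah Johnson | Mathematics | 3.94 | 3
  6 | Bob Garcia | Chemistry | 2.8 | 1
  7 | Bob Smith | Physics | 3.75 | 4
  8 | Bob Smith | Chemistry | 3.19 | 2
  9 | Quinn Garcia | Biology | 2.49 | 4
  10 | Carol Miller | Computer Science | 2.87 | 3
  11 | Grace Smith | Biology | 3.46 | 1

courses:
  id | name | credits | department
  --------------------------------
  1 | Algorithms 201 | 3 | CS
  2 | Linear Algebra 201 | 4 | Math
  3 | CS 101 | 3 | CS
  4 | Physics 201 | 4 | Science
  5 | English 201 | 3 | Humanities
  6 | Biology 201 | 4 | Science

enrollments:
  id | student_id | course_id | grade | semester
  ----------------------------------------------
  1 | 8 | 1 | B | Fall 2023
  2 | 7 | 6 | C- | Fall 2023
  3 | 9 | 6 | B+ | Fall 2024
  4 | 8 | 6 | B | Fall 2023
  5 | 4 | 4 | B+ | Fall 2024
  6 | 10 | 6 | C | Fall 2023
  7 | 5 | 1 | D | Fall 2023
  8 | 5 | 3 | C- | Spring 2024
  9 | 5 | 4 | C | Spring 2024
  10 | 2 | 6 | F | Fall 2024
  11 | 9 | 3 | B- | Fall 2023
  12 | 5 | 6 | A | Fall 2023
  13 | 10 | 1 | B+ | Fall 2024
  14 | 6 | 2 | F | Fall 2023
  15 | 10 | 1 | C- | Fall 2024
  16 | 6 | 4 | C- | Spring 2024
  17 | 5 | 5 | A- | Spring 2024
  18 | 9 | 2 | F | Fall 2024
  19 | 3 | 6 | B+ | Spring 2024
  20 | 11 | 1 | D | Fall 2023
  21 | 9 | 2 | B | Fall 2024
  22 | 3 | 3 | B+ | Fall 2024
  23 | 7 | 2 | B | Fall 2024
SELECT id, semester FROM enrollments WHERE semester = 'Fall 2023'

Execution result:
id | semester
1 | Fall 2023
2 | Fall 2023
4 | Fall 2023
6 | Fall 2023
7 | Fall 2023
11 | Fall 2023
12 | Fall 2023
14 | Fall 2023
20 | Fall 2023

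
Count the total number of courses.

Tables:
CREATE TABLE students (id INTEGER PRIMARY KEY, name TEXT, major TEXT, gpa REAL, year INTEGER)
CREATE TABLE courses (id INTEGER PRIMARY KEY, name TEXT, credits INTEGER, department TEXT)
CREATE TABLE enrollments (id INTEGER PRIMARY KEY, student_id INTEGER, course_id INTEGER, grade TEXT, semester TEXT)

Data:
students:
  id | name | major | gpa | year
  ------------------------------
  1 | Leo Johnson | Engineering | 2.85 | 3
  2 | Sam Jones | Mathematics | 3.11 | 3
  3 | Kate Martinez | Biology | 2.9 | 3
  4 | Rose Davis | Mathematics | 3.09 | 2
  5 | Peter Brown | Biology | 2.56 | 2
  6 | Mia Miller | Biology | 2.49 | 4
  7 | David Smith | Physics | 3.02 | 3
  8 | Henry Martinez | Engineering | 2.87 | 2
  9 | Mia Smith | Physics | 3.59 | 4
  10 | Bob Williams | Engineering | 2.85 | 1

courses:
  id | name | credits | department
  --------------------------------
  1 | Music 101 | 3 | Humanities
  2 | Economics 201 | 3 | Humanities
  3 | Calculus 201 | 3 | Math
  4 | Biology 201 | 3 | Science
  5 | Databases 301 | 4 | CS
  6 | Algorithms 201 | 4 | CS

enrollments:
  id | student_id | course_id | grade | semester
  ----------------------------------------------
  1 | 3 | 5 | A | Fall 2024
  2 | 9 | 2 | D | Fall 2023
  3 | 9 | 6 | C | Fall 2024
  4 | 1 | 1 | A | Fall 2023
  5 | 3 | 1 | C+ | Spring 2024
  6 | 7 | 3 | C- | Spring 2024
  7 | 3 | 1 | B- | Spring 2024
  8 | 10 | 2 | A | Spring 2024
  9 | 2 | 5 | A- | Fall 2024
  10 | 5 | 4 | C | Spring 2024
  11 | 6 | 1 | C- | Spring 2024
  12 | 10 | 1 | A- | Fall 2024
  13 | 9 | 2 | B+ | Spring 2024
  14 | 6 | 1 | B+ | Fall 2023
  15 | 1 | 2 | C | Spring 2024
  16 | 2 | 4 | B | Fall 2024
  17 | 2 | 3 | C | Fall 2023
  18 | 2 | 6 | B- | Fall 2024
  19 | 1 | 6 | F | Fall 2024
SELECT COUNT(*) FROM courses

Execution result:
6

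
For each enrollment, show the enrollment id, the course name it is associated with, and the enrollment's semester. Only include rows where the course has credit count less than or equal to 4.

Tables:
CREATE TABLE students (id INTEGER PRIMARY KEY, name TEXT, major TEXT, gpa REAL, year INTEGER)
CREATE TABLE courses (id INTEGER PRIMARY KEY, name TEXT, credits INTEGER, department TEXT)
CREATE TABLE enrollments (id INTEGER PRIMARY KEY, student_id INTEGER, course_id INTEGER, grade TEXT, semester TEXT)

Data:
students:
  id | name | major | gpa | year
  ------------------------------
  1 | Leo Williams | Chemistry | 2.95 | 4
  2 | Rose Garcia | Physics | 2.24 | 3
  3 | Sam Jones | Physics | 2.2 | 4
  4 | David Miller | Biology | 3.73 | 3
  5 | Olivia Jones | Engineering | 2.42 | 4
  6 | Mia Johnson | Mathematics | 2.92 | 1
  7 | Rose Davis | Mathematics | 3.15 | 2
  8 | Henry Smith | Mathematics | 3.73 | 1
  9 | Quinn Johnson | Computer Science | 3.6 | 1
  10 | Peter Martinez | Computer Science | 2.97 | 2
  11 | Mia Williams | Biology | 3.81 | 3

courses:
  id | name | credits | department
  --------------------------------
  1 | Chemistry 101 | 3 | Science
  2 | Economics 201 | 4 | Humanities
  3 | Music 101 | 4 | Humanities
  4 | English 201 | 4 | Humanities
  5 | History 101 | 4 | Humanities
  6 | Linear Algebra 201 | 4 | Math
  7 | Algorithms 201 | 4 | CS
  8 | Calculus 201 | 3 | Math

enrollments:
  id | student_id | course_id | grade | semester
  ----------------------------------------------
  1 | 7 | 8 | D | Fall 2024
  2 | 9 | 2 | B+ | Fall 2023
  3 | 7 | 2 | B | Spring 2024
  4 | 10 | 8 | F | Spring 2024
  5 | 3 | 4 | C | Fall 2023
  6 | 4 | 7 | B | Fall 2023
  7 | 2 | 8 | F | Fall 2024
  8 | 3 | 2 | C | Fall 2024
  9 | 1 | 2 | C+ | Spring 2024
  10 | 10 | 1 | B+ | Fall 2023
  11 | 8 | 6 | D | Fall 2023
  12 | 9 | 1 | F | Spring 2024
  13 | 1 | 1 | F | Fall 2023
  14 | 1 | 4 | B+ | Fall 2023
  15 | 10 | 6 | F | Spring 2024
SELECT c.id, p.name AS course, c.semester FROM enrollments c JOIN courses p ON c.course_id = p.id WHERE p.credits <= 4

Execution result:
id | course | semester
1 | Calculus 201 | Fall 2024
2 | Economics 201 | Fall 2023
3 | Economics 201 | Spring 2024
4 | Calculus 201 | Spring 2024
5 | English 201 | Fall 2023
6 | Algorithms 201 | Fall 2023
7 | Calculus 201 | Fall 2024
8 | Economics 201 | Fall 2024
9 | Economics 201 | Spring 2024
10 | Chemistry 101 | Fall 2023
11 | Linear Algebra 201 | Fall 2023
12 | Chemistry 101 | Spring 2024
13 | Chemistry 101 | Fall 2023
14 | English 201 | Fall 2023
15 | Linear Algebra 201 | Spring 2024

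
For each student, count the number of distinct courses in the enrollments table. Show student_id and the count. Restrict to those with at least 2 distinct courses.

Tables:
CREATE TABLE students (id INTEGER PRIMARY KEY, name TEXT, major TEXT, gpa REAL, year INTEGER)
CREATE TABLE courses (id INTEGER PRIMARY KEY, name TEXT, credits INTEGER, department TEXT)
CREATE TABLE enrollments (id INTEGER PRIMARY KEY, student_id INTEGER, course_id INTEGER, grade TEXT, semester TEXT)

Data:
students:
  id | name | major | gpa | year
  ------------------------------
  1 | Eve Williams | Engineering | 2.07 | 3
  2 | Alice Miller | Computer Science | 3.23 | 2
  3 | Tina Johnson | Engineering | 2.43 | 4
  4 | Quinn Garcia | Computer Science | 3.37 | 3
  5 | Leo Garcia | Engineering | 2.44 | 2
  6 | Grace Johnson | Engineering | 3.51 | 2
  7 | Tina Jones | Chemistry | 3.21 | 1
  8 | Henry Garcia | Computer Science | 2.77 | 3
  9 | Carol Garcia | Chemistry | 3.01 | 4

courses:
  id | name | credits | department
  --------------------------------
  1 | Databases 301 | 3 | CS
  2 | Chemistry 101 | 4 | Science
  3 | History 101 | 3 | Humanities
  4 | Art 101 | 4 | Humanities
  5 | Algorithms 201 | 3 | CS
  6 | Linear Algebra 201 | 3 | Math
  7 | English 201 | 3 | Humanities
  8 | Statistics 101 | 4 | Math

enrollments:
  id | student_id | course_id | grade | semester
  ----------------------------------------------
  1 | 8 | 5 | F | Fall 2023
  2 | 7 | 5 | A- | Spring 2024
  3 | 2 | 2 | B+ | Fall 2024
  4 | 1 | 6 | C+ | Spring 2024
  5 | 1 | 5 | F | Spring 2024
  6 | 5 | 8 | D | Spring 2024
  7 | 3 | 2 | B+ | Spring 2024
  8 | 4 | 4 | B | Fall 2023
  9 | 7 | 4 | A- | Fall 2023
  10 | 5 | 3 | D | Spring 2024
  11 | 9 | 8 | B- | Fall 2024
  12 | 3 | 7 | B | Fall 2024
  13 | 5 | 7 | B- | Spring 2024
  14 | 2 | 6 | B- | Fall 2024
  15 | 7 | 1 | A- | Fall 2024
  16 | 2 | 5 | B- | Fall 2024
SELECT student_id, COUNT(DISTINCT course_id) AS distinct_course_count FROM enrollments GROUP BY student_id HAVING COUNT(DISTINCT course_id) >= 2

Execution result:
student_id | distinct_course_count
1 | 2
2 | 3
3 | 2
5 | 3
7 | 3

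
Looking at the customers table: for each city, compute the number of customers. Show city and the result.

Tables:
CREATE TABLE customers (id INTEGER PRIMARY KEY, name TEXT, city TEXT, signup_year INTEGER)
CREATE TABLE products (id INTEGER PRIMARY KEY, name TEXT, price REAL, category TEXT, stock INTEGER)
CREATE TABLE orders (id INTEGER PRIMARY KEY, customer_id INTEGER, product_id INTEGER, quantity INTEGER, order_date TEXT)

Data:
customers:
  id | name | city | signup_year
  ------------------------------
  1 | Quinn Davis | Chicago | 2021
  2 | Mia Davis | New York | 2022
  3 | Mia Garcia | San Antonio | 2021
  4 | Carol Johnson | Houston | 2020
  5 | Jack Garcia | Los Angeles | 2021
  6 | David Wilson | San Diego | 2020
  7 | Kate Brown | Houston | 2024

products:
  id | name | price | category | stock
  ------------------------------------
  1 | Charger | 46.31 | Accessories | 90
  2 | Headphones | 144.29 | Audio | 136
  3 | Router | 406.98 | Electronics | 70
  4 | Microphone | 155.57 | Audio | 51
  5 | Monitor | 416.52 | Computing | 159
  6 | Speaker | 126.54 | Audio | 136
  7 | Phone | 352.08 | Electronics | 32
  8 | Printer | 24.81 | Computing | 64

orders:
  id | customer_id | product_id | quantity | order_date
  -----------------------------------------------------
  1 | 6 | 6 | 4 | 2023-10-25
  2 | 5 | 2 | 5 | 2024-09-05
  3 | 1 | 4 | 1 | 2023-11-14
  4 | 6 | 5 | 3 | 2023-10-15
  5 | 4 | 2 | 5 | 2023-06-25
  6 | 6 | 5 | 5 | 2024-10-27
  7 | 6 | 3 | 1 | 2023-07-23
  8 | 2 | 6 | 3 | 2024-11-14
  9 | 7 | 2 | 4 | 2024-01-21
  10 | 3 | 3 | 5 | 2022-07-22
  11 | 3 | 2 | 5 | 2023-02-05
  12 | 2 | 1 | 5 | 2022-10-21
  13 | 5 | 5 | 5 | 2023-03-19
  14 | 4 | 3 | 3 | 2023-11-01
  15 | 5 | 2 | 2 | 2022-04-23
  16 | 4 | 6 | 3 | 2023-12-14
SELECT city, COUNT(*) AS n FROM customers GROUP BY city

Execution result:
city | n
Chicago | 1
Houston | 2
Los Angeles | 1
New York | 1
San Antonio | 1
San Diego | 1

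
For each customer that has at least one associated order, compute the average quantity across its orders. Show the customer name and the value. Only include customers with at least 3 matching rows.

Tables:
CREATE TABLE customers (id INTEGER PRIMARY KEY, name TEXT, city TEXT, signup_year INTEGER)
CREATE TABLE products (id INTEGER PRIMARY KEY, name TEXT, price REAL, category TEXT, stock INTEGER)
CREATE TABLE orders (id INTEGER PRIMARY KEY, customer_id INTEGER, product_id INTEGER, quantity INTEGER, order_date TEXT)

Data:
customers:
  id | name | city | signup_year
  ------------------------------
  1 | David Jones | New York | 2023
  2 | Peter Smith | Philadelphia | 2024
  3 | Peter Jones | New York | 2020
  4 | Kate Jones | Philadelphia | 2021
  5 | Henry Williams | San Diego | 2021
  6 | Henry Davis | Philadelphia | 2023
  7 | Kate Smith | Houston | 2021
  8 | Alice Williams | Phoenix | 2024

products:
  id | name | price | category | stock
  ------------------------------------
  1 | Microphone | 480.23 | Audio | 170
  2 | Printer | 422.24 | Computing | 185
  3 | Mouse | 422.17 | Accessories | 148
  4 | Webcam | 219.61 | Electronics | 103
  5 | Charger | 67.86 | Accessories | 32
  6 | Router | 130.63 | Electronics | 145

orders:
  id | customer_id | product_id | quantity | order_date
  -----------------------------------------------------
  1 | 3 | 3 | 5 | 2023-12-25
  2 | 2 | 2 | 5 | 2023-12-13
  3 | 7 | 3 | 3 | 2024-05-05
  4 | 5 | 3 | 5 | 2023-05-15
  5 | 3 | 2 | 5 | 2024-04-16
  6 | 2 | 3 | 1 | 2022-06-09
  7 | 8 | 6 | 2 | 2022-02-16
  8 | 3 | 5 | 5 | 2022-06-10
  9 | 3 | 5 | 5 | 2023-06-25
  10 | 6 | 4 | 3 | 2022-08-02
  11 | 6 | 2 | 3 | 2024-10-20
SELECT p.name, AVG(c.quantity) AS avg_quantity FROM orders c JOIN customers p ON c.customer_id = p.id GROUP BY p.id, p.name HAVING COUNT(*) >= 3

Execution result:
name | avg_quantity
Peter Jones | 5.00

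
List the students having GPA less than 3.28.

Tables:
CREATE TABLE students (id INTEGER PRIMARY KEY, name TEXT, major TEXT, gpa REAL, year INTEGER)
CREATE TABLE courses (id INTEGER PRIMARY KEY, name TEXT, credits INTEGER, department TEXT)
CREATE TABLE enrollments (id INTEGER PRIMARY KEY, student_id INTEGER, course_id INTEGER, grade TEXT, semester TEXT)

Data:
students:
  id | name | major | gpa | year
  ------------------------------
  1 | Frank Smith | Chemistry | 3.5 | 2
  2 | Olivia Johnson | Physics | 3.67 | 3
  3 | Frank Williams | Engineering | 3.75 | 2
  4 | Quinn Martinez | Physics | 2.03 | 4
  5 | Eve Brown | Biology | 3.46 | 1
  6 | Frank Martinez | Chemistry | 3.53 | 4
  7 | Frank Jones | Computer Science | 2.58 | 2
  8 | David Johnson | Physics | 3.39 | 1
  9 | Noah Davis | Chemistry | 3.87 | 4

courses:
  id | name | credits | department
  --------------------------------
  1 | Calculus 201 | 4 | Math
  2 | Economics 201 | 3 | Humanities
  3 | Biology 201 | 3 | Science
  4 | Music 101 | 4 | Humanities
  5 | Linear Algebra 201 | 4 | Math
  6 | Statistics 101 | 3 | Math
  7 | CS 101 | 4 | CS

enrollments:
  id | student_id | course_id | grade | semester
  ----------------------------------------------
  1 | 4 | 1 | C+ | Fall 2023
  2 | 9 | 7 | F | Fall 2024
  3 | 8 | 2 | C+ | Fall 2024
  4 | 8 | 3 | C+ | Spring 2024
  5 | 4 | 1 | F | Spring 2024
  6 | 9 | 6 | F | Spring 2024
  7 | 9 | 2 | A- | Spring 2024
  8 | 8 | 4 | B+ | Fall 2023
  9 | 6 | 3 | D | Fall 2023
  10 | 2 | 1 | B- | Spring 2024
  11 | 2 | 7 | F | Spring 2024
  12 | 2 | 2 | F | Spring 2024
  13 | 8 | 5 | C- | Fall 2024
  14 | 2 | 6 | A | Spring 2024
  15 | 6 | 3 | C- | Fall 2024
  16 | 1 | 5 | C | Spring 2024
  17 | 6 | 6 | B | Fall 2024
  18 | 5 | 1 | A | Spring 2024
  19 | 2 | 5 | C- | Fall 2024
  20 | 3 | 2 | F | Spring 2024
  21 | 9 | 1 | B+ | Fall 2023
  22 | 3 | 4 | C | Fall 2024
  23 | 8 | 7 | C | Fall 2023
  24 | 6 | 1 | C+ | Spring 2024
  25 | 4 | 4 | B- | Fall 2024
SELECT name, gpa FROM students WHERE gpa < 3.28

Execution result:
name | gpa
Quinn Martinez | 2.03
Frank Jones | 2.58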